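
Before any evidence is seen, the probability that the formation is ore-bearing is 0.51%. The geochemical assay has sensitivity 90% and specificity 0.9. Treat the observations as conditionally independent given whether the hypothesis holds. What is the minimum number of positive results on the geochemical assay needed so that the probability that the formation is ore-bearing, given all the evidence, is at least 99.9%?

Prior odds = 0.0051/0.9949 = 51/9949.
False-positive rate = 1 − 0.9 = 0.1; likelihood ratio of a positive = 0.9/0.1 = 9.
Target posterior odds = 0.999/0.001 = 999.
Need (51/9949) × 9ⁿ ≥ 999, i.e. 9ⁿ ≥ 3313017/17.
9⁵ = 59049 falls short of 3313017/17 but 9⁶ = 531441 reaches it, so n = 6.

6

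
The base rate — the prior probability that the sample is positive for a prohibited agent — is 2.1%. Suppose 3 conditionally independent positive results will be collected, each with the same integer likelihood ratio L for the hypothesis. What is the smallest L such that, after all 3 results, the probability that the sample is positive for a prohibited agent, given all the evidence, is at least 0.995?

22

Prior odds = 0.021/0.979 = 21/979.
Target odds = 0.995/0.005 = 199.
Need L³ ≥ 199 ÷ (21/979) = 194821/21.
21³ = 9261 < 194821/21 ≤ 10648 = 22³, so L = 22.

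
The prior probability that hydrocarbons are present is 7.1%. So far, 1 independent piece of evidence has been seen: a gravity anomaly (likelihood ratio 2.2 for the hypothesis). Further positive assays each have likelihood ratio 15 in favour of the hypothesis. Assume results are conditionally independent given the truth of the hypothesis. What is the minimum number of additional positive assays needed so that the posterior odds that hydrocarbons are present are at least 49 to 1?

3

Prior odds = 0.071/0.929 = 71/929.
Bayes factor of the evidence already in hand = 2.2.
Odds after that evidence = (71/929) × 2.2 = 781/4645.
Target odds = 49.
Need 15ⁿ ≥ 49 ÷ (781/4645) = 227605/781.
15² = 225 falls short of 227605/781 but 15³ = 3375 reaches it, so n = 3.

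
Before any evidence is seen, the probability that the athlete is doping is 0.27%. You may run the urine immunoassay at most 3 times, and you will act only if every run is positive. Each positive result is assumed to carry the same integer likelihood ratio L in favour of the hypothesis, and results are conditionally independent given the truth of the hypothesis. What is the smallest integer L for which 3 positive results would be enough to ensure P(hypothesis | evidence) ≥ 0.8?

Prior odds = 0.0027/0.9973 = 27/9973.
Target odds = 0.8/0.2 = 4.
Need L³ ≥ 4 ÷ (27/9973) = 39892/27.
11³ = 1331 < 39892/27 ≤ 1728 = 12³, so L = 12.

12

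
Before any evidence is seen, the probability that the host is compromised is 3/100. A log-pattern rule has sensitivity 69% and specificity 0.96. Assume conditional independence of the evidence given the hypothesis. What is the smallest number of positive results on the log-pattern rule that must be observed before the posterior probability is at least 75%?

2

Prior odds = 0.03/0.97 = 3/97.
False-positive rate = 1 − 0.96 = 0.04; likelihood ratio of a positive = 0.69/0.04 = 17.25.
Target posterior odds = 0.75/0.25 = 3.
Require 17.25ⁿ ≥ 3 ÷ (3/97) = 97.
17.25¹ = 17.25 falls short of 97 but 17.25² = 297.5625 reaches it, so n = 2.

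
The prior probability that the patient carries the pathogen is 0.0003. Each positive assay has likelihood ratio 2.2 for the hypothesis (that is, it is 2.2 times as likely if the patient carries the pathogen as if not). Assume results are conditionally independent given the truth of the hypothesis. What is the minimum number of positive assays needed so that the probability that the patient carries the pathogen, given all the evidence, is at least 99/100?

17

Prior odds = 0.0003/0.9997 = 3/9997.
Likelihood ratio per positive assay = 2.2.
Target posterior odds = 0.99/0.01 = 99.
Need (3/9997) × 2.2ⁿ ≥ 99, i.e. 2.2ⁿ ≥ 329901.
2.2¹⁶ ≈301136 falls short of 329901 but 2.2¹⁷ ≈662500 reaches it, so n = 17.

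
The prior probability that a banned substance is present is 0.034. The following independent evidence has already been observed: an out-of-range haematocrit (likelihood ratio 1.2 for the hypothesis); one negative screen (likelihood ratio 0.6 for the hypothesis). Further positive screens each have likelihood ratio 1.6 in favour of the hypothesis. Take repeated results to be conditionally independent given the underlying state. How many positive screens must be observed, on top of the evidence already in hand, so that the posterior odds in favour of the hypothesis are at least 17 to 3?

12

Prior odds = 0.034/0.966 = 17/483.
Combined Bayes factor of the evidence already in hand = 1.2 × 0.6 = 0.72.
Odds after that evidence = (17/483) × 0.72 = 102/4025.
Target odds = 17/3.
Need 1.6ⁿ ≥ 17/3 ÷ (102/4025) = 4025/18.
1.6¹¹ ≈175.922 falls short of 4025/18 but 1.6¹² ≈281.475 reaches it, so n = 12.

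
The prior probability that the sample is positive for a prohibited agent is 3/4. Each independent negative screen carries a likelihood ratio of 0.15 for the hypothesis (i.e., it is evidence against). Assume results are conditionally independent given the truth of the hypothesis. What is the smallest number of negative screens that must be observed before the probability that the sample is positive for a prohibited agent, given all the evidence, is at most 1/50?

3

Prior odds: 0.75 ÷ 0.25 = 3.
Likelihood ratio per negative screen = 0.15.
Target posterior odds = 0.02/0.98 = 1/49.
Require 0.15ⁿ ≤ 1/49 ÷ 3 = 1/147.
0.15² = 0.0225 is still above 1/147 but 0.15³ = 0.003375 is at or below it, so n = 3.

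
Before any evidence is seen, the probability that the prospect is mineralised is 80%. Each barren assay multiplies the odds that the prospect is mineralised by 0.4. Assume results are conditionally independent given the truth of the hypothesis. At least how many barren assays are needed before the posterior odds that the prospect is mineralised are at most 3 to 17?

4

Prior odds = 0.8/0.2 = 4.
Likelihood ratio per barren assay = 0.4.
Target odds = 3/17.
Need 4 × 0.4ⁿ ≤ 3/17, i.e. 0.4ⁿ ≤ 3/68.
0.4³ = 0.064 is still above 3/68 but 0.4⁴ = 0.0256 is at or below it, so n = 4.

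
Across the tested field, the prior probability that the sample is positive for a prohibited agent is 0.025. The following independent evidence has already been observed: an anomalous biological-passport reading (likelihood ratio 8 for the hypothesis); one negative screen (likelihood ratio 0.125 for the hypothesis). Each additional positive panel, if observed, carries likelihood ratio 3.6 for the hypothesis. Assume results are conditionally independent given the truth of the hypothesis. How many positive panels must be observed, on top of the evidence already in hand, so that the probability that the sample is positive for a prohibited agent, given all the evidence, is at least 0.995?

Prior odds = 0.025/0.975 = 1/39.
Combined Bayes factor of the evidence already in hand = 8 × 0.125 = 1.
Odds after that evidence = (1/39) × 1 = 1/39.
Target odds = 0.995/0.005 = 199.
Need 3.6ⁿ ≥ 199 ÷ (1/39) = 7761.
3.6⁶ = 34012224/15625 falls short of 7761 but 3.6⁷ = 612220032/78125 reaches it, so n = 7.

7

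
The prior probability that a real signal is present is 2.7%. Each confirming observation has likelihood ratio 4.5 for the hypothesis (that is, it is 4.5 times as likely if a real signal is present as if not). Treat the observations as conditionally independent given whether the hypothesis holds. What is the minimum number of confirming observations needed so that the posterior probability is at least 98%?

5

Prior odds: 0.027 ÷ 0.973 = 27/973.
Likelihood ratio per confirming observation = 4.5.
Target posterior odds = 0.98/0.02 = 49.
Need (27/973) × 4.5ⁿ ≥ 49, i.e. 4.5ⁿ ≥ 47677/27.
4.5⁴ = 410.0625 falls short of 47677/27 but 4.5⁵ = 1845.28125 reaches it, so n = 5.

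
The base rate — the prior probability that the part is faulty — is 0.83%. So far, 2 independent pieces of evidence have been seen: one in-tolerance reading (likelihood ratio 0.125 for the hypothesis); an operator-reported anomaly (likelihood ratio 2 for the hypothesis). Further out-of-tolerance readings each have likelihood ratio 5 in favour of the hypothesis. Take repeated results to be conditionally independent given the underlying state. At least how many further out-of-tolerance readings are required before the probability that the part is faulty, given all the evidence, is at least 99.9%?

9

Prior odds = 0.0083/0.9917 = 83/9917.
Combined Bayes factor of the evidence already in hand = 0.125 × 2 = 0.25.
Odds after that evidence = (83/9917) × 0.25 = 83/39668.
Target odds = 0.999/0.001 = 999.
Need 5ⁿ ≥ 999 ÷ (83/39668) = 39628332/83.
5⁸ = 390625 falls short of 39628332/83 but 5⁹ = 1953125 reaches it, so n = 9.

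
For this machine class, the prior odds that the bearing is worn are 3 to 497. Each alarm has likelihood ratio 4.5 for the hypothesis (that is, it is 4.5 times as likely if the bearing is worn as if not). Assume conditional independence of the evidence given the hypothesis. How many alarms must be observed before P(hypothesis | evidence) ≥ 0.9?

Prior odds = 3/497.
Likelihood ratio per alarm = 4.5.
Target posterior odds = 0.9/0.1 = 9.
Need (3/497) × 4.5ⁿ ≥ 9, i.e. 4.5ⁿ ≥ 1491.
4.5⁴ = 410.0625 falls short of 1491 but 4.5⁵ = 1845.28125 reaches it, so n = 5.

5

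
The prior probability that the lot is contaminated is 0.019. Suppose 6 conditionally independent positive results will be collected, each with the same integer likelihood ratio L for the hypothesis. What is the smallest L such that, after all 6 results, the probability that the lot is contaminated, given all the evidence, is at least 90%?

3

Prior odds = 0.019/0.981 = 19/981.
Target odds = 0.9/0.1 = 9.
Need L⁶ ≥ 9 ÷ (19/981) = 8829/19.
2⁶ = 64 < 8829/19 ≤ 729 = 3⁶, so L = 3.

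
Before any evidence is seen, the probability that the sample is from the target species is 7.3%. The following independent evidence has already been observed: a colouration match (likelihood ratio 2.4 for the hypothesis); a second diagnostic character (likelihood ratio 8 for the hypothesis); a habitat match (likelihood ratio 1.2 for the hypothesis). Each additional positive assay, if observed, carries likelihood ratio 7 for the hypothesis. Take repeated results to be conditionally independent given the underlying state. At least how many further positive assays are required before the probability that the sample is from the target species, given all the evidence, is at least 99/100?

Prior odds = 0.073/0.927 = 73/927.
Combined Bayes factor of the evidence already in hand = 2.4 × 8 × 1.2 = 23.04.
Odds after that evidence = (73/927) × 23.04 = 4672/2575.
Target odds = 0.99/0.01 = 99.
Need 7ⁿ ≥ 99 ÷ (4672/2575) = 254925/4672.
7² = 49 falls short of 254925/4672 but 7³ = 343 reaches it, so n = 3.

3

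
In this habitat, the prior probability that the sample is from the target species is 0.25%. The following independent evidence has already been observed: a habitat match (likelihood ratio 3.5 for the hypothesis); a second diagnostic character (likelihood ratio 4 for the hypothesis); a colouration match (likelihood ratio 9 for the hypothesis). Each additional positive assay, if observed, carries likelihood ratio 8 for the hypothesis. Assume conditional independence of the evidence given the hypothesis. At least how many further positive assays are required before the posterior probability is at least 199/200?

Prior odds = 0.0025/0.9975 = 1/399.
Combined Bayes factor of the evidence already in hand = 3.5 × 4 × 9 = 126.
Odds after that evidence = (1/399) × 126 = 6/19.
Target odds = 0.995/0.005 = 199.
Need 8ⁿ ≥ 199 ÷ (6/19) = 3781/6.
8³ = 512 falls short of 3781/6 but 8⁴ = 4096 reaches it, so n = 4.

4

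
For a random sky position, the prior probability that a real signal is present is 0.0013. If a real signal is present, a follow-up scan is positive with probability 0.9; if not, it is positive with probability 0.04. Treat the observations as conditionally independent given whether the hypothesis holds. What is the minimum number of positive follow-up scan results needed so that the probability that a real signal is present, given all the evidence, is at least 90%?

Prior odds: 0.0013 ÷ 0.9987 = 13/9987.
Likelihood ratio of a positive = 0.9/0.04 = 22.5.
Target posterior odds = 0.9/0.1 = 9.
Need (13/9987) × 22.5ⁿ ≥ 9, i.e. 22.5ⁿ ≥ 89883/13.
22.5² = 506.25 falls short of 89883/13 but 22.5³ = 11390.625 reaches it, so n = 3.

3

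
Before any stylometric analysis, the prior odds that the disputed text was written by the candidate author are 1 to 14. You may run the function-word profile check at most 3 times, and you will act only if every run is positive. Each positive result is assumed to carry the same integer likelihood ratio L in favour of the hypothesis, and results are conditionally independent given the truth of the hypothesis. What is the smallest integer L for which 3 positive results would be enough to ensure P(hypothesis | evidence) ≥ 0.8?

4

Prior odds = 1/14.
Target odds = 0.8/0.2 = 4.
Need L³ ≥ 4 ÷ (1/14) = 56.
3³ = 27 < 56 ≤ 64 = 4³, so L = 4.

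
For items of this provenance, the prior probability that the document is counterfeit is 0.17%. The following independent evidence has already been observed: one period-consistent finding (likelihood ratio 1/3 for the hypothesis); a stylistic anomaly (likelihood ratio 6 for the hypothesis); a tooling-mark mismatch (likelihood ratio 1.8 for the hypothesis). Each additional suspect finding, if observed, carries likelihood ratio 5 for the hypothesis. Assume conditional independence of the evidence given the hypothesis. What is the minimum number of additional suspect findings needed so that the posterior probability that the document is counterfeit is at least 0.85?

5

Prior odds = 0.0017/0.9983 = 17/9983.
Combined Bayes factor of the evidence already in hand = (1/3) × 6 × 1.8 = 3.6.
Odds after that evidence = (17/9983) × 3.6 = 306/49915.
Target odds = 0.85/0.15 = 17/3.
Need 5ⁿ ≥ 17/3 ÷ (306/49915) = 49915/54.
5⁴ = 625 falls short of 49915/54 but 5⁵ = 3125 reaches it, so n = 5.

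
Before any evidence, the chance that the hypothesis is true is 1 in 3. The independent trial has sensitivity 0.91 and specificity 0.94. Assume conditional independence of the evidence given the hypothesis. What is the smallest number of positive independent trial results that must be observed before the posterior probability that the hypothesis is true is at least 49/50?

2

Prior odds = (1/3)/(2/3) = 0.5.
False-positive rate = 1 − 0.94 = 0.06; likelihood ratio of a positive = 0.91/0.06 = 91/6.
Target odds: 0.98 ÷ 0.02 = 49.
Need 0.5 × (91/6)ⁿ ≥ 49, i.e. (91/6)ⁿ ≥ 98.
(91/6)¹ = 91/6 falls short of 98 but (91/6)² = 8281/36 reaches it, so n = 2.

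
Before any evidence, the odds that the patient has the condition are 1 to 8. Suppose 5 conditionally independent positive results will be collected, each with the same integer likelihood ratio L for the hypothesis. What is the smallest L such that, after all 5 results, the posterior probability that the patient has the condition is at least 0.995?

Prior odds = 0.125.
Target odds = 0.995/0.005 = 199.
Need L⁵ ≥ 199 ÷ 0.125 = 1592.
4⁵ = 1024 < 1592 ≤ 3125 = 5⁵, so L = 5.

5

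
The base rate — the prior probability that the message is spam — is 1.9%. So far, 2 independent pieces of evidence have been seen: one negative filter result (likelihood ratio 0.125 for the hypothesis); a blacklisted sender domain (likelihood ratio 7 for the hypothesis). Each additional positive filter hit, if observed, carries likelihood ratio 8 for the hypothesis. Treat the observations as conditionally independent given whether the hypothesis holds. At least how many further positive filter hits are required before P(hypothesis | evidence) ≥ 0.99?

Prior odds = 0.019/0.981 = 19/981.
Combined Bayes factor of the evidence already in hand = 0.125 × 7 = 0.875.
Odds after that evidence = (19/981) × 0.875 = 133/7848.
Target odds = 0.99/0.01 = 99.
Need 8ⁿ ≥ 99 ÷ (133/7848) = 776952/133.
8⁴ = 4096 falls short of 776952/133 but 8⁵ = 32768 reaches it, so n = 5.

5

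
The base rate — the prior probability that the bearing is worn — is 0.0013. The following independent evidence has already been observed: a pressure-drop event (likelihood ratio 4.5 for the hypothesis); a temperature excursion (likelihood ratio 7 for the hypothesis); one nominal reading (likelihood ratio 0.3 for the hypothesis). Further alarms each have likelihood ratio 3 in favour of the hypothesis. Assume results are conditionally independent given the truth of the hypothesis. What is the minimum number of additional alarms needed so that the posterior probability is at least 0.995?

Prior odds = 0.0013/0.9987 = 13/9987.
Combined Bayes factor of the evidence already in hand = 4.5 × 7 × 0.3 = 9.45.
Odds after that evidence = (13/9987) × 9.45 = 819/66580.
Target odds = 0.995/0.005 = 199.
Need 3ⁿ ≥ 199 ÷ (819/66580) = 13249420/819.
3⁸ = 6561 falls short of 13249420/819 but 3⁹ = 19683 reaches it, so n = 9.

9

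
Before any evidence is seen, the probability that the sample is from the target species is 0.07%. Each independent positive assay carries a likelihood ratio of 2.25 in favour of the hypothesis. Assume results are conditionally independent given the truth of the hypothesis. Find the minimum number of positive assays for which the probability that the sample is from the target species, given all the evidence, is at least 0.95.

Prior odds = 0.0007/0.9993 = 7/9993.
Likelihood ratio per positive assay = 2.25.
Target odds: 0.95 ÷ 0.05 = 19.
Need (7/9993) × 2.25ⁿ ≥ 19, i.e. 2.25ⁿ ≥ 189867/7.
2.25¹² ≈16834.1 falls short of 189867/7 but 2.25¹³ ≈37876.8 reaches it, so n = 13.

13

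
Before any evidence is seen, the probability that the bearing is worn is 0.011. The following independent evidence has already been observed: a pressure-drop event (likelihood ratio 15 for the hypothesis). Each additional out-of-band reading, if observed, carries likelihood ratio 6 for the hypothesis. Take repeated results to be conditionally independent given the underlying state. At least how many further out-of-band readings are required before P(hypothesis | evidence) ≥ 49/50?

4

Prior odds = 0.011/0.989 = 11/989.
Bayes factor of the evidence already in hand = 15.
Odds after that evidence = (11/989) × 15 = 165/989.
Target odds = 0.98/0.02 = 49.
Need 6ⁿ ≥ 49 ÷ (165/989) = 48461/165.
6³ = 216 falls short of 48461/165 but 6⁴ = 1296 reaches it, so n = 4.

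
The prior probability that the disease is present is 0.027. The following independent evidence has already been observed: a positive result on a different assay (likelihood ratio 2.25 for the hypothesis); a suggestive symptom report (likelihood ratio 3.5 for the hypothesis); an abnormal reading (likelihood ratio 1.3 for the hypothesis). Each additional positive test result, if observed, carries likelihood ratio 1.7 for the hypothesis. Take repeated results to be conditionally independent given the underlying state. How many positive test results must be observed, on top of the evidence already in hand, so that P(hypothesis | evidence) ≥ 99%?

12

Prior odds = 0.027/0.973 = 27/973.
Combined Bayes factor of the evidence already in hand = 2.25 × 3.5 × 1.3 = 10.2375.
Odds after that evidence = (27/973) × 10.2375 = 3159/11120.
Target odds = 0.99/0.01 = 99.
Need 1.7ⁿ ≥ 99 ÷ (3159/11120) = 122320/351.
1.7¹¹ ≈342.719 falls short of 122320/351 but 1.7¹² ≈582.622 reaches it, so n = 12.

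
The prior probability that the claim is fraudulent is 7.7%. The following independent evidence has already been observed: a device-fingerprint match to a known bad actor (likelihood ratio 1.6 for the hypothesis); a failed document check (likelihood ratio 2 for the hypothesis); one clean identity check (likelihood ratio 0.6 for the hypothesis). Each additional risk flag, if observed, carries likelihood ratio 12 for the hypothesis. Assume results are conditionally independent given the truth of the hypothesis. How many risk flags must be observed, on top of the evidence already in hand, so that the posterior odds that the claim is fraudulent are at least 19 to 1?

2

Prior odds = 0.077/0.923 = 77/923.
Combined Bayes factor of the evidence already in hand = 1.6 × 2 × 0.6 = 1.92.
Odds after that evidence = (77/923) × 1.92 = 3696/23075.
Target odds = 19.
Need 12ⁿ ≥ 19 ÷ (3696/23075) = 438425/3696.
12¹ = 12 falls short of 438425/3696 but 12² = 144 reaches it, so n = 2.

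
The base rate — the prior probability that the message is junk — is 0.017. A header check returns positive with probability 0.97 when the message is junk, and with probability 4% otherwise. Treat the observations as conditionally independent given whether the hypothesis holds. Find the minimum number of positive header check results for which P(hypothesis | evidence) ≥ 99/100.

3

Prior odds = 0.017/0.983 = 17/983.
Likelihood ratio of a positive result = 0.97/0.04 = 24.25.
Target posterior odds = 0.99/0.01 = 99.
Require 24.25ⁿ ≥ 99 ÷ (17/983) = 97317/17.
24.25² = 588.0625 falls short of 97317/17 but 24.25³ = 912673/64 reaches it, so n = 3.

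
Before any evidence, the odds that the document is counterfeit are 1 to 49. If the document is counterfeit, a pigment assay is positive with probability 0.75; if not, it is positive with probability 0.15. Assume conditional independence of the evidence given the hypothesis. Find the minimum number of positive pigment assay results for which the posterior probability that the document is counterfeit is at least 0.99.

6

Prior odds = 1/49.
Likelihood ratio of a positive = 0.75/0.15 = 5.
Target odds: 0.99 ÷ 0.01 = 99.
Require 5ⁿ ≥ 99 ÷ (1/49) = 4851.
5⁵ = 3125 falls short of 4851 but 5⁶ = 15625 reaches it, so n = 6.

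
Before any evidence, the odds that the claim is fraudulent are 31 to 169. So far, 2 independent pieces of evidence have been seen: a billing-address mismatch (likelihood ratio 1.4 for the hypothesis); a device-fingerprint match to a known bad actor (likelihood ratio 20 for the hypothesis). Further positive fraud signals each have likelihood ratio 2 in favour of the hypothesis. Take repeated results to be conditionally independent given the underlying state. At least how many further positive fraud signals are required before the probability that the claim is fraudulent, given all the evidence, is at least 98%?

4

Prior odds = 31/169.
Combined Bayes factor of the evidence already in hand = 1.4 × 20 = 28.
Odds after that evidence = (31/169) × 28 = 868/169.
Target odds = 0.98/0.02 = 49.
Need 2ⁿ ≥ 49 ÷ (868/169) = 1183/124.
2³ = 8 falls short of 1183/124 but 2⁴ = 16 reaches it, so n = 4.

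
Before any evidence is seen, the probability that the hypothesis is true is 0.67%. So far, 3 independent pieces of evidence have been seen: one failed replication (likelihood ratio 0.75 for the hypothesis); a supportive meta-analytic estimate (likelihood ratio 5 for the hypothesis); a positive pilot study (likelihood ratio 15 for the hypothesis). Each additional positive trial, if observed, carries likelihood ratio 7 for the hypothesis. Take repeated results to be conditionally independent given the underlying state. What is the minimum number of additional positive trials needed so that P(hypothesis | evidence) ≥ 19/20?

3

Prior odds = 0.0067/0.9933 = 67/9933.
Combined Bayes factor of the evidence already in hand = 0.75 × 5 × 15 = 56.25.
Odds after that evidence = (67/9933) × 56.25 = 5025/13244.
Target odds = 0.95/0.05 = 19.
Need 7ⁿ ≥ 19 ÷ (5025/13244) = 251636/5025.
7² = 49 falls short of 251636/5025 but 7³ = 343 reaches it, so n = 3.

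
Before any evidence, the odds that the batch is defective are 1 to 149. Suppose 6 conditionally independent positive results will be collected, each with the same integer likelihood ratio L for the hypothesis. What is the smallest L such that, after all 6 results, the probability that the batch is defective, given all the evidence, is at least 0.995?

Prior odds = 1/149.
Target odds = 0.995/0.005 = 199.
Need L⁶ ≥ 199 ÷ (1/149) = 29651.
5⁶ = 15625 < 29651 ≤ 46656 = 6⁶, so L = 6.

6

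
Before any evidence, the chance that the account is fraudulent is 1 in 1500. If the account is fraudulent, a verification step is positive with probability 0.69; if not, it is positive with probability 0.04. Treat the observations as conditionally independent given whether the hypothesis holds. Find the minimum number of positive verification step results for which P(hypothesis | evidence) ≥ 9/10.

4

Prior odds: (1/1500) ÷ (1499/1500) = 1/1499.
Likelihood ratio of a positive = 0.69/0.04 = 17.25.
Target odds: 0.9 ÷ 0.1 = 9.
Need (1/1499) × 17.25ⁿ ≥ 9, i.e. 17.25ⁿ ≥ 13491.
17.25³ = 5132.953125 falls short of 13491 but 17.25⁴ = 22667121/256 reaches it, so n = 4.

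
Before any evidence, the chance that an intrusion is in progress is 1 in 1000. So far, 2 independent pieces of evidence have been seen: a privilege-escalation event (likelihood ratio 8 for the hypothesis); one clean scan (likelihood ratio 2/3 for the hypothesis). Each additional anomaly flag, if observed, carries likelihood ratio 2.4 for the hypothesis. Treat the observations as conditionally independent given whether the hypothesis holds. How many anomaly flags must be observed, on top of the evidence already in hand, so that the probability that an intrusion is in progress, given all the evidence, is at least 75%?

8

Prior odds = 0.001/0.999 = 1/999.
Combined Bayes factor of the evidence already in hand = 8 × (2/3) = 16/3.
Odds after that evidence = (1/999) × 16/3 = 16/2997.
Target odds = 0.75/0.25 = 3.
Need 2.4ⁿ ≥ 3 ÷ (16/2997) = 561.9375.
2.4⁷ = 35831808/78125 falls short of 561.9375 but 2.4⁸ = 429981696/390625 reaches it, so n = 8.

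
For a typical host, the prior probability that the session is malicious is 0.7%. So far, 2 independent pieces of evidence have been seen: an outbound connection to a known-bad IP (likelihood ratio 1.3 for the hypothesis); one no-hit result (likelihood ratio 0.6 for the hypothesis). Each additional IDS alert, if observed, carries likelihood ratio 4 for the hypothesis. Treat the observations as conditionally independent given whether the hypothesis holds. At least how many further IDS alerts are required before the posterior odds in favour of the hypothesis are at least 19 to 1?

Prior odds = 0.007/0.993 = 7/993.
Combined Bayes factor of the evidence already in hand = 1.3 × 0.6 = 0.78.
Odds after that evidence = (7/993) × 0.78 = 91/16550.
Target odds = 19.
Need 4ⁿ ≥ 19 ÷ (91/16550) = 314450/91.
4⁵ = 1024 falls short of 314450/91 but 4⁶ = 4096 reaches it, so n = 6.

6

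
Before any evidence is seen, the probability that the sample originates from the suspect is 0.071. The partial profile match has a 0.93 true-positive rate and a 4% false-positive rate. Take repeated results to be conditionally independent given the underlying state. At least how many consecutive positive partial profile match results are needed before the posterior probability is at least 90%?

2

Prior odds = 0.071/0.929 = 71/929.
Likelihood ratio of a positive result = 0.93/0.04 = 23.25.
Target posterior odds = 0.9/0.1 = 9.
Require 23.25ⁿ ≥ 9 ÷ (71/929) = 8361/71.
23.25¹ = 23.25 falls short of 8361/71 but 23.25² = 540.5625 reaches it, so n = 2.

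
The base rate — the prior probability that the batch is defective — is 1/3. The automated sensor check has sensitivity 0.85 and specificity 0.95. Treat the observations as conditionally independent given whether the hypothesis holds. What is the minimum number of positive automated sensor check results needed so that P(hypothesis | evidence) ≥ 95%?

Prior odds: (1/3) ÷ (2/3) = 0.5.
False-positive rate = 1 − 0.95 = 0.05; likelihood ratio of a positive = 0.85/0.05 = 17.
Target odds: 0.95 ÷ 0.05 = 19.
Need 0.5 × 17ⁿ ≥ 19, i.e. 17ⁿ ≥ 38.
17¹ = 17 falls short of 38 but 17² = 289 reaches it, so n = 2.

2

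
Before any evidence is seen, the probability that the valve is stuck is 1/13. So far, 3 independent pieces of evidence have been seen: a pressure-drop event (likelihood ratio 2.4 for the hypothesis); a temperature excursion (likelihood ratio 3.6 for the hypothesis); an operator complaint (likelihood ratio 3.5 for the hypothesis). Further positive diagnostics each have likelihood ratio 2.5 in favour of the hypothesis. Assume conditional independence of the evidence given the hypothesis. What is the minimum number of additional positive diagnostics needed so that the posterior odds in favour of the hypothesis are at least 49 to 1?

Prior odds = (1/13)/(12/13) = 1/12.
Combined Bayes factor of the evidence already in hand = 2.4 × 3.6 × 3.5 = 30.24.
Odds after that evidence = (1/12) × 30.24 = 2.52.
Target odds = 49.
Need 2.5ⁿ ≥ 49 ÷ 2.52 = 175/9.
2.5³ = 15.625 falls short of 175/9 but 2.5⁴ = 39.0625 reaches it, so n = 4.

4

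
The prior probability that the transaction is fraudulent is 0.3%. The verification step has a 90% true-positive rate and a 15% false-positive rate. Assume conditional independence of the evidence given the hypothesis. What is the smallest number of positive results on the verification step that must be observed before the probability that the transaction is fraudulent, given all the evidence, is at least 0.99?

Prior odds: 0.003 ÷ 0.997 = 3/997.
Likelihood ratio of a positive result = 0.9/0.15 = 6.
Target odds: 0.99 ÷ 0.01 = 99.
Require 6ⁿ ≥ 99 ÷ (3/997) = 32901.
6⁵ = 7776 falls short of 32901 but 6⁶ = 46656 reaches it, so n = 6.

6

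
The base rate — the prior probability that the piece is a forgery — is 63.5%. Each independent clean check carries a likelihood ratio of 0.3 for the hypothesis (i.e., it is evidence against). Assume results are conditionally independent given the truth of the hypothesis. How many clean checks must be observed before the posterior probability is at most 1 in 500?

Prior odds = 0.635/0.365 = 127/73.
Likelihood ratio per clean check = 0.3.
Target posterior odds = 0.002/0.998 = 1/499.
Require 0.3ⁿ ≤ 1/499 ÷ (127/73) = 73/63373.
0.3⁵ = 243/100000 is still above 73/63373 but 0.3⁶ = 729/1000000 is at or below it, so n = 6.

6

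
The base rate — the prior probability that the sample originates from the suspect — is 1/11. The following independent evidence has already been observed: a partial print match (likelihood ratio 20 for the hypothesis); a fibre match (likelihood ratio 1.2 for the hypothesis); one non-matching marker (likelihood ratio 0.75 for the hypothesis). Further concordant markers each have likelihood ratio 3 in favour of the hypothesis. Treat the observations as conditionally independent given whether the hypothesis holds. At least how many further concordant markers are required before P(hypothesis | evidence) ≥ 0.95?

3

Prior odds = (1/11)/(10/11) = 0.1.
Combined Bayes factor of the evidence already in hand = 20 × 1.2 × 0.75 = 18.
Odds after that evidence = 0.1 × 18 = 1.8.
Target odds = 0.95/0.05 = 19.
Need 3ⁿ ≥ 19 ÷ 1.8 = 95/9.
3² = 9 falls short of 95/9 but 3³ = 27 reaches it, so n = 3.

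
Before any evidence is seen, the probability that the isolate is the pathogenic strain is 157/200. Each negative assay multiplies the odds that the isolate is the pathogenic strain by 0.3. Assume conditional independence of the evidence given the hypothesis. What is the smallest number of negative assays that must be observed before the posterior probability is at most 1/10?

3

Prior odds = 0.785/0.215 = 157/43.
Likelihood ratio per negative assay = 0.3.
Target posterior odds = 0.1/0.9 = 1/9.
Require 0.3ⁿ ≤ 1/9 ÷ (157/43) = 43/1413.
0.3² = 0.09 is still above 43/1413 but 0.3³ = 0.027 is at or below it, so n = 3.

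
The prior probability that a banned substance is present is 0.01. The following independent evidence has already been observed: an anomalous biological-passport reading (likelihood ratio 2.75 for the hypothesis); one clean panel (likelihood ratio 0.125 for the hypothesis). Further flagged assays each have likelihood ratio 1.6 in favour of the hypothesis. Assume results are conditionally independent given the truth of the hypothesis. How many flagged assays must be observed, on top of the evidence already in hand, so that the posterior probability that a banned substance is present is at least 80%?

15

Prior odds = 0.01/0.99 = 1/99.
Combined Bayes factor of the evidence already in hand = 2.75 × 0.125 = 0.34375.
Odds after that evidence = (1/99) × 0.34375 = 1/288.
Target odds = 0.8/0.2 = 4.
Need 1.6ⁿ ≥ 4 ÷ (1/288) = 1152.
1.6¹⁴ ≈720.576 falls short of 1152 but 1.6¹⁵ ≈1152.92 reaches it, so n = 15.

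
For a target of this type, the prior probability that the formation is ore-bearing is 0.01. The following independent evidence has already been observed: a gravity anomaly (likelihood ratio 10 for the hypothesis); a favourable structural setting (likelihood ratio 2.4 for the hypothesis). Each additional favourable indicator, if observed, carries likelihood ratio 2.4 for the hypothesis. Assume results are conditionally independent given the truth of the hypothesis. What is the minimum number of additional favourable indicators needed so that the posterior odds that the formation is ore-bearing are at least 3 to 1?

Prior odds = 0.01/0.99 = 1/99.
Combined Bayes factor of the evidence already in hand = 10 × 2.4 = 24.
Odds after that evidence = (1/99) × 24 = 8/33.
Target odds = 3.
Need 2.4ⁿ ≥ 3 ÷ (8/33) = 12.375.
2.4² = 5.76 falls short of 12.375 but 2.4³ = 13.824 reaches it, so n = 3.

3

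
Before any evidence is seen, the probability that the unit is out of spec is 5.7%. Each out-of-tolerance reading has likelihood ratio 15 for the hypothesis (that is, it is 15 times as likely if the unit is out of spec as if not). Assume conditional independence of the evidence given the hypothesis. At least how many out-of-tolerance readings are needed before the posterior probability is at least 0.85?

2

Prior odds: 0.057 ÷ 0.943 = 57/943.
Likelihood ratio per out-of-tolerance reading = 15.
Target posterior odds = 0.85/0.15 = 17/3.
Need (57/943) × 15ⁿ ≥ 17/3, i.e. 15ⁿ ≥ 16031/171.
15¹ = 15 falls short of 16031/171 but 15² = 225 reaches it, so n = 2.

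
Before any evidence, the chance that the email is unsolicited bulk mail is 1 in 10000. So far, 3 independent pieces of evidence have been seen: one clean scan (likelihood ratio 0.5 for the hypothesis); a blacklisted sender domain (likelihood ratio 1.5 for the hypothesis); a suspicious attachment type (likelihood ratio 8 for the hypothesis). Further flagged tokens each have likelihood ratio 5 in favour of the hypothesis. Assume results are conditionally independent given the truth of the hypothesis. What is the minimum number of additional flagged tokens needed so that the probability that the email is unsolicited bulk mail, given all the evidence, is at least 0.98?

Prior odds = 0.0001/0.9999 = 1/9999.
Combined Bayes factor of the evidence already in hand = 0.5 × 1.5 × 8 = 6.
Odds after that evidence = (1/9999) × 6 = 2/3333.
Target odds = 0.98/0.02 = 49.
Need 5ⁿ ≥ 49 ÷ (2/3333) = 81658.5.
5⁷ = 78125 falls short of 81658.5 but 5⁸ = 390625 reaches it, so n = 8.

8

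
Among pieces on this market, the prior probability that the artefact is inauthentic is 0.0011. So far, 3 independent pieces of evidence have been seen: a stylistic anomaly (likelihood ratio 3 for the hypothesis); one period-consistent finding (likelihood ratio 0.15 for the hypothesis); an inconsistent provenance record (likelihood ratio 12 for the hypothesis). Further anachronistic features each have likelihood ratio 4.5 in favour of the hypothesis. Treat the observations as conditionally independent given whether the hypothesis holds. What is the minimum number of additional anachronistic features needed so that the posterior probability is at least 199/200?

7

Prior odds = 0.0011/0.9989 = 11/9989.
Combined Bayes factor of the evidence already in hand = 3 × 0.15 × 12 = 5.4.
Odds after that evidence = (11/9989) × 5.4 = 297/49945.
Target odds = 0.995/0.005 = 199.
Need 4.5ⁿ ≥ 199 ÷ (297/49945) = 9939055/297.
4.5⁶ = 8303.765625 falls short of 9939055/297 but 4.5⁷ = 4782969/128 reaches it, so n = 7.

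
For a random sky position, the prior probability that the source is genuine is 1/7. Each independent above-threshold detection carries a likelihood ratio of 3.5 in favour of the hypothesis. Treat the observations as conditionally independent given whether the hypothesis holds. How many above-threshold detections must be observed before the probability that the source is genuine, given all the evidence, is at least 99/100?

6

Prior odds: (1/7) ÷ (6/7) = 1/6.
Likelihood ratio per above-threshold detection = 3.5.
Target odds: 0.99 ÷ 0.01 = 99.
Need (1/6) × 3.5ⁿ ≥ 99, i.e. 3.5ⁿ ≥ 594.
3.5⁵ = 525.21875 falls short of 594 but 3.5⁶ = 1838.265625 reaches it, so n = 6.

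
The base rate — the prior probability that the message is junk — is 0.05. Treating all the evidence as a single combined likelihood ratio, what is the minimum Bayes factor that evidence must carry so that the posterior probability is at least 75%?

57

Prior odds = 0.05/0.95 = 1/19.
Target odds = 0.75/0.25 = 3.
Required Bayes factor = 3 ÷ (1/19) = 57.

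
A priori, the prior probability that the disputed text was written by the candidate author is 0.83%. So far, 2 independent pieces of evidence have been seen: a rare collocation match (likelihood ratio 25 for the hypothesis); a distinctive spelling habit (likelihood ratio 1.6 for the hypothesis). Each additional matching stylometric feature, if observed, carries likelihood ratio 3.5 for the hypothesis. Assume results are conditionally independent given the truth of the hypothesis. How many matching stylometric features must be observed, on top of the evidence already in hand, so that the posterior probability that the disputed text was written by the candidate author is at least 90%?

3

Prior odds = 0.0083/0.9917 = 83/9917.
Combined Bayes factor of the evidence already in hand = 25 × 1.6 = 40.
Odds after that evidence = (83/9917) × 40 = 3320/9917.
Target odds = 0.9/0.1 = 9.
Need 3.5ⁿ ≥ 9 ÷ (3320/9917) = 89253/3320.
3.5² = 12.25 falls short of 89253/3320 but 3.5³ = 42.875 reaches it, so n = 3.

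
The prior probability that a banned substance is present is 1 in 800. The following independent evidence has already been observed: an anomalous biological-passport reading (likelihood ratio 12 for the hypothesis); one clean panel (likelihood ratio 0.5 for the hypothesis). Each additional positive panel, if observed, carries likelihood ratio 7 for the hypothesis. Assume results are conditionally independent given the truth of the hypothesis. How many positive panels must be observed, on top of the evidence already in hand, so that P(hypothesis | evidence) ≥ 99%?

Prior odds = 0.00125/0.99875 = 1/799.
Combined Bayes factor of the evidence already in hand = 12 × 0.5 = 6.
Odds after that evidence = (1/799) × 6 = 6/799.
Target odds = 0.99/0.01 = 99.
Need 7ⁿ ≥ 99 ÷ (6/799) = 13183.5.
7⁴ = 2401 falls short of 13183.5 but 7⁵ = 16807 reaches it, so n = 5.

5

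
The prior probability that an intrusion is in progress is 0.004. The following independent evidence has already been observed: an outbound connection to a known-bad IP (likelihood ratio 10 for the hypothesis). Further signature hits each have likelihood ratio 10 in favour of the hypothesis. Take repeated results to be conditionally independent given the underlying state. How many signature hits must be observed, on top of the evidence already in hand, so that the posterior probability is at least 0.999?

5

Prior odds = 0.004/0.996 = 1/249.
Bayes factor of the evidence already in hand = 10.
Odds after that evidence = (1/249) × 10 = 10/249.
Target odds = 0.999/0.001 = 999.
Need 10ⁿ ≥ 999 ÷ (10/249) = 24875.1.
10⁴ = 10000 falls short of 24875.1 but 10⁵ = 100000 reaches it, so n = 5.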